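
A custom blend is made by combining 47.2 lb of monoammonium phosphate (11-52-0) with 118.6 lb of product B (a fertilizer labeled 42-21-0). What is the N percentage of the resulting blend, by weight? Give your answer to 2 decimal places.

Total mass = 47.2 + 118.6 = 165.8 lb.
N mass = 11%×47.2 + 42%×118.6 = 55.004 lb.
% N = 55.004 / 165.8 = 33.1749%.

33.17% N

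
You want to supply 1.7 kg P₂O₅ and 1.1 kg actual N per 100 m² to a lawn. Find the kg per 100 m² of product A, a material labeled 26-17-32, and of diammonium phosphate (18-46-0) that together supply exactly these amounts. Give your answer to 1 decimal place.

With a, b = kg per 100 m² of product A and diammonium phosphate:
P₂O₅: 0.17·a + 0.46·b = 1.7
N: 0.26·a + 0.18·b = 1.1
Solving simultaneously: a = 2.24719, b = 2.86517.

2.2 kg product A, 2.9 kg diammonium phosphate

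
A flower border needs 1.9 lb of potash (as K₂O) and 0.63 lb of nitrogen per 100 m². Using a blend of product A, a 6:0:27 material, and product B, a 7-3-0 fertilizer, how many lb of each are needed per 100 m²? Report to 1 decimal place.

7.0 lb product A, 3.0 lb product B

With a, b = lb per 100 m² of product A and product B:
K₂O: 0.27·a + 0·b = 1.9
N: 0.06·a + 0.07·b = 0.63
From row1: a = (1.9 − 0·b) / 0.27.
Into row2: 0.06·(1.9 − 0·b)/0.27 + 0.07·b = 0.63 → b = 2.96825, a = 7.03704.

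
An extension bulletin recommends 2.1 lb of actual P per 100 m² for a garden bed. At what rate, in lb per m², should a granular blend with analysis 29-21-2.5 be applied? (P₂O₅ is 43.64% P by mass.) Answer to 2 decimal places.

0.23 lb of product per sq m

As P₂O₅: 2.1 / 0.4364 = 4.8121 lb per 100 m².
Product per 100 m² = 4.8121 / 21% = 22.9148 lb.
Convert to per m²: 22.9148 × 0.01 = 0.229148 lb.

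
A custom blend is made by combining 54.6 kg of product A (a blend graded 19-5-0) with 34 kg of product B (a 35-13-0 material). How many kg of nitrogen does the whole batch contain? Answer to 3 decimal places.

N mass = 19%×54.6 + 35%×34 = 22.274 kg.

22.274 kg N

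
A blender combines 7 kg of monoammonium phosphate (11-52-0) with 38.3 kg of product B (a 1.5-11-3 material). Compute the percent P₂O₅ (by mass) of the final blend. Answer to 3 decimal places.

17.336% P₂O₅

Total mass = 7 + 38.3 = 45.3 kg.
P₂O₅ mass = 52%×7 + 11%×38.3 = 7.853 kg.
% P₂O₅ = 7.853 / 45.3 = 17.3355%.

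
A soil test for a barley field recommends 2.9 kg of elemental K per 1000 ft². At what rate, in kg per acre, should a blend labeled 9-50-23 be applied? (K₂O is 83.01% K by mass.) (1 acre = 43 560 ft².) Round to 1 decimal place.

As K₂O: 2.9 / 0.8301 = 3.49355 kg per 1000 ft².
Product per 1000 ft² = 3.49355 / 23% = 15.1894 kg.
Convert to per acre: 15.1894 × 43.56 = 661.649 kg.

661.6 kg of product per acre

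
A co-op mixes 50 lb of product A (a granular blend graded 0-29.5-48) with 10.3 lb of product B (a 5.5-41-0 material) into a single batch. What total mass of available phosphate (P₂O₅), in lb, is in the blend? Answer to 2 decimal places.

P₂O₅ mass = 29.5%×50 + 41%×10.3 = 18.973 lb.

18.97 lb P₂O₅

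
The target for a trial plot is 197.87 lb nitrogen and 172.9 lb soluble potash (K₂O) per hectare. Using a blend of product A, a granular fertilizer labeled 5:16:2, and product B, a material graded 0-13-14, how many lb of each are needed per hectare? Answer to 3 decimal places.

3957.400 lb product A, 669.657 lb product B

With a, b = lb per hectare of product A and product B:
N: 0.05·a + 0·b = 197.87
K₂O: 0.02·a + 0.14·b = 172.9
Solving simultaneously: a = 3957.4, b = 669.6571.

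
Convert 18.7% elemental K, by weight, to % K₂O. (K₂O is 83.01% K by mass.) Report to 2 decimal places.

%K₂O = 18.7 / 0.8301 = 22.5274%.

22.53% K₂O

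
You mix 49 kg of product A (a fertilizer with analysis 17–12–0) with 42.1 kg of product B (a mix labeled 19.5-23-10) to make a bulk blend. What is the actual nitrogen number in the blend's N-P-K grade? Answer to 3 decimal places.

Total mass = 49 + 42.1 = 91.1 kg.
N mass = 17%×49 + 19.5%×42.1 = 16.5395 kg.
% N = 16.5395 / 91.1 = 18.1553%.

18.155% N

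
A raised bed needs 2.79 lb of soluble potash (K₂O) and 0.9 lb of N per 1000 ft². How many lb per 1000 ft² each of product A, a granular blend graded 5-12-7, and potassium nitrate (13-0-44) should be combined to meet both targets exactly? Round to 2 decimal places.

2.58 lb product A, 5.93 lb potassium nitrate

Let a = lb of product A, b = lb of potassium nitrate (per 1000 ft²).
K₂O: 0.07·a + 0.44·b = 2.79
N: 0.05·a + 0.13·b = 0.9
Eliminate b: (row1) − 0.44/0.13·(row2) → -0.0992308·a = -0.256154, so a = 2.5814.
Then b = (0.9 − 0.05·2.5814) / 0.13 = 5.93023.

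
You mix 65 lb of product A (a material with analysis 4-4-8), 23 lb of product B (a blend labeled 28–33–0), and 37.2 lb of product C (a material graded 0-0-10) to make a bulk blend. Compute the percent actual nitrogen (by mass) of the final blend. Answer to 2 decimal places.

7.22% N

Total mass = 65 + 23 + 37.2 = 125.2 lb.
N mass = 4%×65 + 28%×23 + 0%×37.2 = 9.04 lb.
% N = 9.04 / 125.2 = 7.22045%.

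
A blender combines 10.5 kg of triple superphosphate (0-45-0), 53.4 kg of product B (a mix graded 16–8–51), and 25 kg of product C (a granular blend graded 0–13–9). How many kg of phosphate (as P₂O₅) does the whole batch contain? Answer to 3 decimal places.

P₂O₅ mass = 45%×10.5 + 8%×53.4 + 13%×25 = 12.247 kg.

12.247 kg P₂O₅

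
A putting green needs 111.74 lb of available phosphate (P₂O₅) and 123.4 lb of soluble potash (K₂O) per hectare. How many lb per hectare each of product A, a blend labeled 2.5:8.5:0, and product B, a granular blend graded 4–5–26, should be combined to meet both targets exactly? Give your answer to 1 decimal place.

Per-hectare balance (a = product A, b = product B):
P₂O₅: 0.085·a + 0.05·b = 111.74
K₂O: 0·a + 0.26·b = 123.4
Solving simultaneously: a = 1035.403, b = 474.615.

1035.4 lb product A, 474.6 lb product B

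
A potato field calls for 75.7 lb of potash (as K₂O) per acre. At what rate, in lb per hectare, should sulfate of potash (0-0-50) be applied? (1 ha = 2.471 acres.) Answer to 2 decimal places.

Product per acre = 75.7 / 50% = 151.4 lb.
Convert to per hectare: 151.4 × 2.471 = 374.109 lb.

374.11 lb of product per hectare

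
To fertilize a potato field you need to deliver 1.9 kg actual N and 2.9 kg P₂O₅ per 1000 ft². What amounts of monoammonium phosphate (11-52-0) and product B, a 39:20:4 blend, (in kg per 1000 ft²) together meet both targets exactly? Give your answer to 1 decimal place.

4.2 kg monoammonium phosphate, 3.7 kg product B

Per-1000 ft² balance (a = monoammonium phosphate, b = product B):
N: 0.11·a + 0.39·b = 1.9
P₂O₅: 0.52·a + 0.2·b = 2.9
From row1: a = (1.9 − 0.39·b) / 0.11.
Into row2: 0.52·(1.9 − 0.39·b)/0.11 + 0.2·b = 2.9 → b = 3.70022, a = 4.15376.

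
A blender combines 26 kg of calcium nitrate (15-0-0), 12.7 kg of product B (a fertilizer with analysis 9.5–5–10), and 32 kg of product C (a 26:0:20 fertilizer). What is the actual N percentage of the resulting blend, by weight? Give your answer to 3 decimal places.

18.991% N

Total mass = 26 + 12.7 + 32 = 70.7 kg.
N mass = 15%×26 + 9.5%×12.7 + 26%×32 = 13.4265 kg.
% N = 13.4265 / 70.7 = 18.9908%.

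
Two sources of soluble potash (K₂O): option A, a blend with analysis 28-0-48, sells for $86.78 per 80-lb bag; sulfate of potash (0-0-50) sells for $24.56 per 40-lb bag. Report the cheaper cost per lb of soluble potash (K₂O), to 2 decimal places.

option A: K₂O per bag = 80 × 48% = 38.4 lb; cost = 86.78 / 38.4 = $2.2599/lb K₂O.
sulfate of potash: K₂O per bag = 40 × 50% = 20 lb; cost = 24.56 / 20 = $1.2280/lb K₂O.
sulfate of potash is cheaper.

$1.23 per lb K₂O (sulfate of potash)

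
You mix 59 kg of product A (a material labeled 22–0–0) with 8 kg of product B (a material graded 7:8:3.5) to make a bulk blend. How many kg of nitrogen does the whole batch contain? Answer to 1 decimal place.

N mass = 22%×59 + 7%×8 = 13.54 kg.

13.5 kg N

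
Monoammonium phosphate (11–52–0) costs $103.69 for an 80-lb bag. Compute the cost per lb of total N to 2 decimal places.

N in bag = 80 × 11% = 8.8 lb.
Cost per lb N = $103.69 / 8.8 = $11.7830.

$11.78 per lb N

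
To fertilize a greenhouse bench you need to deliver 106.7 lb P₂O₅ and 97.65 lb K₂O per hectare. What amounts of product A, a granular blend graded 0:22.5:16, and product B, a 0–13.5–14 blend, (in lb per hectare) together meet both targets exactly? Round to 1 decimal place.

Let a = lb of product A, b = lb of product B (per hectare).
P₂O₅: 0.225·a + 0.135·b = 106.7
K₂O: 0.16·a + 0.14·b = 97.65
Eliminate a: (row1) − 0.225/0.16·(row2) → -0.061875·b = -30.6203, so b = 494.874.
Back-substitute: a = (106.7 − 0.135·494.874) / 0.225 = 177.298.

177.3 lb product A, 494.9 lb product B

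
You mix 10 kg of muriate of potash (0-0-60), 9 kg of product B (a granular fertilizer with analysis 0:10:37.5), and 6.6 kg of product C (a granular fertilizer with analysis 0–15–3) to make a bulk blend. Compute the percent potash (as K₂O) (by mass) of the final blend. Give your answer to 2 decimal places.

Total mass = 10 + 9 + 6.6 = 25.6 kg.
K₂O mass = 60%×10 + 37.5%×9 + 3%×6.6 = 9.573 kg.
% K₂O = 9.573 / 25.6 = 37.3945%.

37.39% K₂O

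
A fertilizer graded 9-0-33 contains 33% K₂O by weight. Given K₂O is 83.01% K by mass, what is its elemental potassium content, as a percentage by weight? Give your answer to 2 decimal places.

27.39% K

%K = 33 × 0.8301 = 27.3933%.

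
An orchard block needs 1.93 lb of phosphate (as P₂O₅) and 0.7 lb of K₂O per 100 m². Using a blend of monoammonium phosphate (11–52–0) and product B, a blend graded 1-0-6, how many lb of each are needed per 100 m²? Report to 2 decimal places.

3.71 lb monoammonium phosphate, 11.67 lb product B

Per-100 m² balance (a = monoammonium phosphate, b = product B):
P₂O₅: 0.52·a + 0·b = 1.93
K₂O: 0·a + 0.06·b = 0.7
Solving simultaneously: a = 3.71154, b = 11.6667.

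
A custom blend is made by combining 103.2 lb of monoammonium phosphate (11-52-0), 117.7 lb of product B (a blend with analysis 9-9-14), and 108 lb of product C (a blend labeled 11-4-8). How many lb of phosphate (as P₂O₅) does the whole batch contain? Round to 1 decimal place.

P₂O₅ mass = 52%×103.2 + 9%×117.7 + 4%×108 = 68.577 lb.

68.6 lb P₂O₅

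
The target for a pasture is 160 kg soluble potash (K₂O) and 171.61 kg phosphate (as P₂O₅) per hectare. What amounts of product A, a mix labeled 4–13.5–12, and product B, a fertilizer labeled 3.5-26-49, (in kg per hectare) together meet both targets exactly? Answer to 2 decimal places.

Per-hectare balance (a = product A, b = product B):
K₂O: 0.12·a + 0.49·b = 160
P₂O₅: 0.135·a + 0.26·b = 171.61
Eliminate b: (row1) − 0.49/0.26·(row2) → -0.134423·a = -163.419, so a = 1215.705.
Then b = (171.61 − 0.135·1215.705) / 0.26 = 28.8069.

1215.71 kg product A, 28.81 kg product B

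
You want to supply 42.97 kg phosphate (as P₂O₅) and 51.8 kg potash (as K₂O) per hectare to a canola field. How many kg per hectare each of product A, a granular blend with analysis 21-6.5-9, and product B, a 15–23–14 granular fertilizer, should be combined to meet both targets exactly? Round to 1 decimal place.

With a, b = kg per hectare of product A and product B:
P₂O₅: 0.065·a + 0.23·b = 42.97
K₂O: 0.09·a + 0.14·b = 51.8
Eliminate a: (row1) − 0.065/0.09·(row2) → 0.128889·b = 5.55889, so b = 43.1293.
Back-substitute: a = (42.97 − 0.23·43.1293) / 0.065 = 508.466.

508.5 kg product A, 43.1 kg product B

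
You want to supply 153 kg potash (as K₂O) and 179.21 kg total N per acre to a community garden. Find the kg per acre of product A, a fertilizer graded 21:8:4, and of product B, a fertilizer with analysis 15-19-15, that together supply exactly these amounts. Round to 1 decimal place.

With a, b = kg per acre of product A and product B:
K₂O: 0.04·a + 0.15·b = 153
N: 0.21·a + 0.15·b = 179.21
Solving simultaneously: a = 154.176, b = 978.886.

154.2 kg product A, 978.9 kg product B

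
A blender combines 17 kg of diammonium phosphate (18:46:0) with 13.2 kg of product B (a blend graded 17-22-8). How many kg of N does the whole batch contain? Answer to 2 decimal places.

N mass = 18%×17 + 17%×13.2 = 5.304 kg.

5.30 kg N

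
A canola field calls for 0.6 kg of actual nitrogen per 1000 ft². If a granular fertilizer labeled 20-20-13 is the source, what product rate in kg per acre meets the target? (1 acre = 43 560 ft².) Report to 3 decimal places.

130.680 kg of product per acre

Product per 1000 ft² = 0.6 / 20% = 3 kg.
Convert to per acre: 3 × 43.56 = 130.68 kg.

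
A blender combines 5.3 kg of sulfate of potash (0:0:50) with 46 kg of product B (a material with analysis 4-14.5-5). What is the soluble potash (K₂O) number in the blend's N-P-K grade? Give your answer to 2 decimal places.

Total mass = 5.3 + 46 = 51.3 kg.
K₂O mass = 50%×5.3 + 5%×46 = 4.95 kg.
% K₂O = 4.95 / 51.3 = 9.64912%.

9.65% K₂O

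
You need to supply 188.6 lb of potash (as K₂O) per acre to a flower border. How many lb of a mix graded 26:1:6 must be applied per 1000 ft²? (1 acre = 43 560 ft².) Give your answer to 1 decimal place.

Product per acre = 188.6 / 6% = 3143.33 lb.
Convert to per 1000 ft²: 3143.33 × 0.0229568 = 72.161 lb.

72.2 lb of product per thousand sq ft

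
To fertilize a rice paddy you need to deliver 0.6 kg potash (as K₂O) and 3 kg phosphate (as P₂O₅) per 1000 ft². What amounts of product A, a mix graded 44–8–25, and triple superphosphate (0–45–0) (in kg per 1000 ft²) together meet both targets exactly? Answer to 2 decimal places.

2.40 kg product A, 6.24 kg triple superphosphate

With a, b = kg per 1000 ft² of product A and triple superphosphate:
K₂O: 0.25·a + 0·b = 0.6
P₂O₅: 0.08·a + 0.45·b = 3
Eliminate b: (row1) − 0/0.45·(row2) → 0.25·a = 0.6, so a = 2.4.
Then b = (3 − 0.08·2.4) / 0.45 = 6.24.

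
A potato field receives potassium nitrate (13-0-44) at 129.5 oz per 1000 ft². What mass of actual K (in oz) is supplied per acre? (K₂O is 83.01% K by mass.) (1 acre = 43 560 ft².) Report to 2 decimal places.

K₂O per 1000 ft² = 129.5 × 44% = 56.98 oz.
Elemental K = 56.98 × 0.8301 = 47.2991 oz per 1000 ft².
Convert to per acre: 47.2991 × 43.56 = 2060.349 oz.

2060.35 oz K per acre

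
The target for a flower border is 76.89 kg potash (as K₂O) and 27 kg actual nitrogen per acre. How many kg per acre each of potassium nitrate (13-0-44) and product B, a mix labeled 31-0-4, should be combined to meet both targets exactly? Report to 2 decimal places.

With a, b = kg per acre of potassium nitrate and product B:
K₂O: 0.44·a + 0.04·b = 76.89
N: 0.13·a + 0.31·b = 27
Eliminate b: (row1) − 0.04/0.31·(row2) → 0.423226·a = 73.4061, so a = 173.444.
Then b = (27 − 0.13·173.444) / 0.31 = 14.362.

173.44 kg potassium nitrate, 14.36 kg product B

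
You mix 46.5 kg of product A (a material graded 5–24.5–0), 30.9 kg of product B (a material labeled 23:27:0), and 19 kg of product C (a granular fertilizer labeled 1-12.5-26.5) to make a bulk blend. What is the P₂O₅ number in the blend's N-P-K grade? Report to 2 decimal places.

Total mass = 46.5 + 30.9 + 19 = 96.4 kg.
P₂O₅ mass = 24.5%×46.5 + 27%×30.9 + 12.5%×19 = 22.1105 kg.
% P₂O₅ = 22.1105 / 96.4 = 22.9362%.

22.94% P₂O₅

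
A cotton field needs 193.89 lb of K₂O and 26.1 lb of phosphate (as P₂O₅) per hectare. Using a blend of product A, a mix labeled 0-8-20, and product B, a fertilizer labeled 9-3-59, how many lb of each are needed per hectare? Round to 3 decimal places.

232.580 lb product A, 249.786 lb product B

With a, b = lb per hectare of product A and product B:
K₂O: 0.2·a + 0.59·b = 193.89
P₂O₅: 0.08·a + 0.03·b = 26.1
Solving simultaneously: a = 232.5801, b = 249.7864.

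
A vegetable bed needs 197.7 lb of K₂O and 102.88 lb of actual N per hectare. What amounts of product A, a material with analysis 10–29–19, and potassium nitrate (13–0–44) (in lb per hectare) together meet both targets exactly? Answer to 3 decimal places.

1013.793 lb product A, 11.544 lb potassium nitrate

Let a = lb of product A, b = lb of potassium nitrate (per hectare).
K₂O: 0.19·a + 0.44·b = 197.7
N: 0.1·a + 0.13·b = 102.88
Eliminate a: (row1) − 0.19/0.1·(row2) → 0.193·b = 2.228, so b = 11.54404.
Back-substitute: a = (197.7 − 0.44·11.54404) / 0.19 = 1013.7927.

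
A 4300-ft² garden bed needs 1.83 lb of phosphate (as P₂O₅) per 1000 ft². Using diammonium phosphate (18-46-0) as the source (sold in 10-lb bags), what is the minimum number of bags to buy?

Product per 1000 ft² = 1.83 / 46% = 3.97826 lb.
Total product = 3.97826 × 4300 / 1000 = 17.1065 lb.
Bags = ⌈17.1065 / 10⌉ = 2.

2 bags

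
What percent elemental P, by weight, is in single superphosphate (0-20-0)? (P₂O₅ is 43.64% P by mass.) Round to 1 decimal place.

8.7% P

%P = 20 × 0.4364 = 8.728%.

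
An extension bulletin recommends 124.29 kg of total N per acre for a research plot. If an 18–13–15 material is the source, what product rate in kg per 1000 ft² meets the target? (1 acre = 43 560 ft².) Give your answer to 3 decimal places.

15.852 kg of product per thousand sq ft

Product per acre = 124.29 / 18% = 690.5 kg.
Convert to per 1000 ft²: 690.5 × 0.0229568 = 15.8517 kg.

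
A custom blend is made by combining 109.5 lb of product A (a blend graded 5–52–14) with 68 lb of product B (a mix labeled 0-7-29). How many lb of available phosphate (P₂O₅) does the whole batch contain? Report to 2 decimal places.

P₂O₅ mass = 52%×109.5 + 7%×68 = 61.7 lb.

61.70 lb P₂O₅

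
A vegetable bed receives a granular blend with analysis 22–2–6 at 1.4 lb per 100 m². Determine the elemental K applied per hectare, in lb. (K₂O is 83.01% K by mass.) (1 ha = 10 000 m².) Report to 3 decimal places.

6.973 lb K per hectare

K₂O per 100 m² = 1.4 × 6% = 0.084 lb.
Elemental K = 0.084 × 0.8301 = 0.0697284 lb per 100 m².
Convert to per hectare: 0.0697284 × 100 = 6.97284 lb.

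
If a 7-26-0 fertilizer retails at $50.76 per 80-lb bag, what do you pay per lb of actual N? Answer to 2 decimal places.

N in bag = 80 × 7% = 5.6 lb.
Cost per lb N = $50.76 / 5.6 = $9.0643.

$9.06 per lb N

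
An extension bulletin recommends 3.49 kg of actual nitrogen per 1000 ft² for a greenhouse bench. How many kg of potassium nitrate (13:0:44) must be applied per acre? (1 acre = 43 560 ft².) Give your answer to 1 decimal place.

Product per 1000 ft² = 3.49 / 13% = 26.8462 kg.
Convert to per acre: 26.8462 × 43.56 = 1169.42 kg.

1169.4 kg of product per acre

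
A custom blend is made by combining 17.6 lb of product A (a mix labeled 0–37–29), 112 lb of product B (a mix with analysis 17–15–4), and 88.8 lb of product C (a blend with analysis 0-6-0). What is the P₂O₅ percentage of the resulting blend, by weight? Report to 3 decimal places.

Total mass = 17.6 + 112 + 88.8 = 218.4 lb.
P₂O₅ mass = 37%×17.6 + 15%×112 + 6%×88.8 = 28.64 lb.
% P₂O₅ = 28.64 / 218.4 = 13.1136%.

13.114% P₂O₅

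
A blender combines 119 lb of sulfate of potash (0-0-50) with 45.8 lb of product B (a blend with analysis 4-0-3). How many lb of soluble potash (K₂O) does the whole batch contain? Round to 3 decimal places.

60.874 lb K₂O

K₂O mass = 50%×119 + 3%×45.8 = 60.874 lb.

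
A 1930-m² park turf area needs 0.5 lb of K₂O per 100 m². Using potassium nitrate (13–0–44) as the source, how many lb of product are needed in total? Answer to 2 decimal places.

21.93 lb

Product per 100 m² = 0.5 / 44% = 1.13636 lb.
Total product = 1.13636 × 1930 / 100 = 21.9318 lb.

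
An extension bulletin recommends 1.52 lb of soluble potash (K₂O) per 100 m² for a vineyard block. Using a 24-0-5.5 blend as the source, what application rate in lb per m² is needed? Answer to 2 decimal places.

Product per 100 m² = 1.52 / 5.5% = 27.6364 lb.
Convert to per m²: 27.6364 × 0.01 = 0.276364 lb.

0.28 lb of product per sq m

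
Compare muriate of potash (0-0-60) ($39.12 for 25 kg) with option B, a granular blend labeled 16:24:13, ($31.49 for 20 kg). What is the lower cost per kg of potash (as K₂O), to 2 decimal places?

muriate of potash: K₂O per bag = 25 × 60% = 15 kg; cost = 39.12 / 15 = $2.6080/kg K₂O.
option B: K₂O per bag = 20 × 13% = 2.6 kg; cost = 31.49 / 2.6 = $12.1115/kg K₂O.
muriate of potash is cheaper.

$2.61 per kg K₂O (muriate of potash)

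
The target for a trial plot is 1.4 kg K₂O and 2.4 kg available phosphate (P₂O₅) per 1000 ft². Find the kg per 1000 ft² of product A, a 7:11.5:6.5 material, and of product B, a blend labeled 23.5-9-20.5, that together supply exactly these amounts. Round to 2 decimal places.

20.65 kg product A, 0.28 kg product B

Per-1000 ft² balance (a = product A, b = product B):
K₂O: 0.065·a + 0.205·b = 1.4
P₂O₅: 0.115·a + 0.09·b = 2.4
Eliminate a: (row1) − 0.065/0.115·(row2) → 0.15413·b = 0.0434783, so b = 0.282087.
Back-substitute: a = (1.4 − 0.205·0.282087) / 0.065 = 20.6488.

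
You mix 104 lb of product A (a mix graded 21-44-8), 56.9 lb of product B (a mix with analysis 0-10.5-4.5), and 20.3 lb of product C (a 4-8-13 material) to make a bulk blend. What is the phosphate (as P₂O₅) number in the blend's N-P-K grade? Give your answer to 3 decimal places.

29.447% P₂O₅

Total mass = 104 + 56.9 + 20.3 = 181.2 lb.
P₂O₅ mass = 44%×104 + 10.5%×56.9 + 8%×20.3 = 53.3585 lb.
% P₂O₅ = 53.3585 / 181.2 = 29.4473%.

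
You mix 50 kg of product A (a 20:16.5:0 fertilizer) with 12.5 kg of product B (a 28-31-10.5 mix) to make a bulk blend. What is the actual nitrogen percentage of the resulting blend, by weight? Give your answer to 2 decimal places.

Total mass = 50 + 12.5 = 62.5 kg.
N mass = 20%×50 + 28%×12.5 = 13.5 kg.
% N = 13.5 / 62.5 = 21.6%.

21.60% N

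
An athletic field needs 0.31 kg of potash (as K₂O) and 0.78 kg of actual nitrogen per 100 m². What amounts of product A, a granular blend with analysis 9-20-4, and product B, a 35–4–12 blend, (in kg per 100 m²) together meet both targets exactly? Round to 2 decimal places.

4.66 kg product A, 1.03 kg product B

Let a = kg of product A, b = kg of product B (per 100 m²).
K₂O: 0.04·a + 0.12·b = 0.31
N: 0.09·a + 0.35·b = 0.78
Solving simultaneously: a = 4.65625, b = 1.03125.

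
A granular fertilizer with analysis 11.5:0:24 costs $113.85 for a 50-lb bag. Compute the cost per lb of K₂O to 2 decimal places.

K₂O in bag = 50 × 24% = 12 lb.
Cost per lb K₂O = $113.85 / 12 = $9.4875.

$9.49 per lb K₂O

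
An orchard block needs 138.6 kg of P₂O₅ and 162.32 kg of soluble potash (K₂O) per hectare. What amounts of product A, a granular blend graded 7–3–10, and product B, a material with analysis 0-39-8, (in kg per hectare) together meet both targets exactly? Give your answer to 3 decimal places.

Per-hectare balance (a = product A, b = product B):
P₂O₅: 0.03·a + 0.39·b = 138.6
K₂O: 0.1·a + 0.08·b = 162.32
Eliminate a: (row1) − 0.03/0.1·(row2) → 0.366·b = 89.904, so b = 245.6393.
Back-substitute: a = (138.6 − 0.39·245.6393) / 0.03 = 1426.6885.

1426.689 kg product A, 245.639 kg product B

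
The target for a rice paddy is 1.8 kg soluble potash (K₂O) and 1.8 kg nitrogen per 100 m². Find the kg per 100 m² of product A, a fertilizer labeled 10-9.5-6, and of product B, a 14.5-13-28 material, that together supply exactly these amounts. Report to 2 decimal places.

12.59 kg product A, 3.73 kg product B

With a, b = kg per 100 m² of product A and product B:
K₂O: 0.06·a + 0.28·b = 1.8
N: 0.1·a + 0.145·b = 1.8
From row1: a = (1.8 − 0.28·b) / 0.06.
Into row2: 0.1·(1.8 − 0.28·b)/0.06 + 0.145·b = 1.8 → b = 3.73057, a = 12.5907.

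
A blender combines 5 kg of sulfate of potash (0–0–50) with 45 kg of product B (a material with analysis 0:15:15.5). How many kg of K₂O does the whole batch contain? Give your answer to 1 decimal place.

9.5 kg K₂O

K₂O mass = 50%×5 + 15.5%×45 = 9.475 kg.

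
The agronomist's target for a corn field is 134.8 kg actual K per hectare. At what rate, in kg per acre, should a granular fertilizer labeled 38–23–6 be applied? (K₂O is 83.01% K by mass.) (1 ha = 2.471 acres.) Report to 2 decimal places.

1095.31 kg of product per acre

As K₂O: 134.8 / 0.8301 = 162.39 kg per hectare.
Product per hectare = 162.39 / 6% = 2706.5 kg.
Convert to per acre: 2706.5 × 0.404694 = 1095.306 kg.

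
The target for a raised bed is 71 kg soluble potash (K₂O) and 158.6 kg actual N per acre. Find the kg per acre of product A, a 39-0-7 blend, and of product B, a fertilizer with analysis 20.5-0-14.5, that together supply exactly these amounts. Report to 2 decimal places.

200.05 kg product A, 393.08 kg product B

Let a = kg of product A, b = kg of product B (per acre).
K₂O: 0.07·a + 0.145·b = 71
N: 0.39·a + 0.205·b = 158.6
From row1: a = (71 − 0.145·b) / 0.07.
Into row2: 0.39·(71 − 0.145·b)/0.07 + 0.205·b = 158.6 → b = 393.081, a = 200.047.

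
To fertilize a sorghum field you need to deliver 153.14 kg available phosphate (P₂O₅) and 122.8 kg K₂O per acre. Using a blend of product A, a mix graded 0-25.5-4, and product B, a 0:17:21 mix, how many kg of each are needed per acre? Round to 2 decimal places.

241.36 kg product A, 538.79 kg product B

Let a = kg of product A, b = kg of product B (per acre).
P₂O₅: 0.255·a + 0.17·b = 153.14
K₂O: 0.04·a + 0.21·b = 122.8
Eliminate b: (row1) − 0.17/0.21·(row2) → 0.222619·a = 53.7305, so a = 241.356.
Then b = (122.8 − 0.04·241.356) / 0.21 = 538.789.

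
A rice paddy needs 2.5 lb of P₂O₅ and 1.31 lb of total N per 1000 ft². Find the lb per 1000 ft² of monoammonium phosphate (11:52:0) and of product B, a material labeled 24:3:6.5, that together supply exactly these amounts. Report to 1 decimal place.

4.6 lb monoammonium phosphate, 3.3 lb product B

Let a = lb of monoammonium phosphate, b = lb of product B (per 1000 ft²).
P₂O₅: 0.52·a + 0.03·b = 2.5
N: 0.11·a + 0.24·b = 1.31
From row1: a = (2.5 − 0.03·b) / 0.52.
Into row2: 0.11·(2.5 − 0.03·b)/0.52 + 0.24·b = 1.31 → b = 3.34321, a = 4.61481.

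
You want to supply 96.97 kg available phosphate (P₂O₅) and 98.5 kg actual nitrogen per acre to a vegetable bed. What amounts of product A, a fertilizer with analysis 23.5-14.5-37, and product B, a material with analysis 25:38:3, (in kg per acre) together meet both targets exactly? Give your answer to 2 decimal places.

248.59 kg product A, 160.33 kg product B

With a, b = kg per acre of product A and product B:
P₂O₅: 0.145·a + 0.38·b = 96.97
N: 0.235·a + 0.25·b = 98.5
Eliminate a: (row1) − 0.145/0.235·(row2) → 0.225745·b = 36.1934, so b = 160.329.
Back-substitute: a = (96.97 − 0.38·160.329) / 0.145 = 248.586.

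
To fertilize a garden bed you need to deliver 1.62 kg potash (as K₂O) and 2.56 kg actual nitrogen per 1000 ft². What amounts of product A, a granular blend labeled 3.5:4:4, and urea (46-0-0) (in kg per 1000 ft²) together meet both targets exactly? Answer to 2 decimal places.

40.50 kg product A, 2.48 kg urea

Per-1000 ft² balance (a = product A, b = urea):
K₂O: 0.04·a + 0·b = 1.62
N: 0.035·a + 0.46·b = 2.56
From row1: a = (1.62 − 0·b) / 0.04.
Into row2: 0.035·(1.62 − 0·b)/0.04 + 0.46·b = 2.56 → b = 2.4837, a = 40.5.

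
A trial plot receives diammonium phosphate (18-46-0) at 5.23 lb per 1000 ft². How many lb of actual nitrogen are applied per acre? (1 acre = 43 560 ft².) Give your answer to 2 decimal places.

41.01 lb N per acre

nitrogen per 1000 ft² = 5.23 × 18% = 0.9414 lb.
Convert to per acre: 0.9414 × 43.56 = 41.0074 lb.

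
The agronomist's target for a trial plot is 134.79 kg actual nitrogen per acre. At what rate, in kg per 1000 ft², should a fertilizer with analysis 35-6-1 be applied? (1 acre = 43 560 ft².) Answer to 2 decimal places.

8.84 kg of product per thousand sq ft

Product per acre = 134.79 / 35% = 385.114 kg.
Convert to per 1000 ft²: 385.114 × 0.0229568 = 8.84101 kg.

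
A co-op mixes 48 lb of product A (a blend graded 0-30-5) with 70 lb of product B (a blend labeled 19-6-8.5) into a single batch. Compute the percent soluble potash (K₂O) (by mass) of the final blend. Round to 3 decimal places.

Total mass = 48 + 70 = 118 lb.
K₂O mass = 5%×48 + 8.5%×70 = 8.35 lb.
% K₂O = 8.35 / 118 = 7.07627%.

7.076% K₂O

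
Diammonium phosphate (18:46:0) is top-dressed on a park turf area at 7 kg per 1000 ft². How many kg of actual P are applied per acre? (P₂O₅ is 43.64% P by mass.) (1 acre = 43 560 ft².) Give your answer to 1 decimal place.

P₂O₅ per 1000 ft² = 7 × 46% = 3.22 kg.
Elemental P = 3.22 × 0.4364 = 1.40521 kg per 1000 ft².
Convert to per acre: 1.40521 × 43.56 = 61.2109 kg.

61.2 kg P per acre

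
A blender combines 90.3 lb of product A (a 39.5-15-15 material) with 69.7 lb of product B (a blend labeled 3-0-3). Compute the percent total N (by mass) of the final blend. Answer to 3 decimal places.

23.600% N

Total mass = 90.3 + 69.7 = 160 lb.
N mass = 39.5%×90.3 + 3%×69.7 = 37.7595 lb.
% N = 37.7595 / 160 = 23.5997%.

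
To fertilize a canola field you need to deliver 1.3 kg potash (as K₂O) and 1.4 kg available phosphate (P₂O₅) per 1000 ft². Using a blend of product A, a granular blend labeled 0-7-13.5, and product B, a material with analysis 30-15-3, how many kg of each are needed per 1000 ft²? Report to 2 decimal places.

Let a = kg of product A, b = kg of product B (per 1000 ft²).
K₂O: 0.135·a + 0.03·b = 1.3
P₂O₅: 0.07·a + 0.15·b = 1.4
Eliminate b: (row1) − 0.03/0.15·(row2) → 0.121·a = 1.02, so a = 8.42975.
Then b = (1.4 − 0.07·8.42975) / 0.15 = 5.39945.

8.43 kg product A, 5.40 kg product B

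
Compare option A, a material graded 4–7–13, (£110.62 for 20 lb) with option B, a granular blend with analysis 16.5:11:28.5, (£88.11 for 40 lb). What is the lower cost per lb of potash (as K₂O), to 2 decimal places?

option A: K₂O per bag = 20 × 13% = 2.6 lb; cost = 110.62 / 2.6 = £42.5462/lb K₂O.
option B: K₂O per bag = 40 × 28.5% = 11.4 lb; cost = 88.11 / 11.4 = £7.7289/lb K₂O.
option B is cheaper.

£7.73 per lb K₂O (option B)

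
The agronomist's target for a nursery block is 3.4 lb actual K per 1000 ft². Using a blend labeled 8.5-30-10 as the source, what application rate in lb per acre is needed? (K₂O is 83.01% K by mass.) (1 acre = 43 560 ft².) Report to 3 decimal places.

As K₂O: 3.4 / 0.8301 = 4.09589 lb per 1000 ft².
Product per 1000 ft² = 4.09589 / 10% = 40.9589 lb.
Convert to per acre: 40.9589 × 43.56 = 1784.1706 lb.

1784.171 lb of product per acre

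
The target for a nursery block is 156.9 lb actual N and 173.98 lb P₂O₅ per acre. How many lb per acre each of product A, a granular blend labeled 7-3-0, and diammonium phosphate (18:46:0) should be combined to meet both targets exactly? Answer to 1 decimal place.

1524.5 lb product A, 278.8 lb diammonium phosphate

Let a = lb of product A, b = lb of diammonium phosphate (per acre).
N: 0.07·a + 0.18·b = 156.9
P₂O₅: 0.03·a + 0.46·b = 173.98
Eliminate a: (row1) − 0.07/0.03·(row2) → -0.893333·b = -249.053, so b = 278.791.
Back-substitute: a = (156.9 − 0.18·278.791) / 0.07 = 1524.54.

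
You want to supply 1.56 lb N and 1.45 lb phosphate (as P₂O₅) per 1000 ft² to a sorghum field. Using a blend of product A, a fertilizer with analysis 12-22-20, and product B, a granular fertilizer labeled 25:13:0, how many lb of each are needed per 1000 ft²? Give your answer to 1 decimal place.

Let a = lb of product A, b = lb of product B (per 1000 ft²).
N: 0.12·a + 0.25·b = 1.56
P₂O₅: 0.22·a + 0.13·b = 1.45
From row1: a = (1.56 − 0.25·b) / 0.12.
Into row2: 0.22·(1.56 − 0.25·b)/0.12 + 0.13·b = 1.45 → b = 4.29442, a = 4.0533.

4.1 lb product A, 4.3 lb product B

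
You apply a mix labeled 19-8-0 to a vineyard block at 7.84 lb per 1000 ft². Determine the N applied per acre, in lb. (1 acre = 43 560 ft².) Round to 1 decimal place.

nitrogen per 1000 ft² = 7.84 × 19% = 1.4896 lb.
Convert to per acre: 1.4896 × 43.56 = 64.887 lb.

64.9 lb N per acre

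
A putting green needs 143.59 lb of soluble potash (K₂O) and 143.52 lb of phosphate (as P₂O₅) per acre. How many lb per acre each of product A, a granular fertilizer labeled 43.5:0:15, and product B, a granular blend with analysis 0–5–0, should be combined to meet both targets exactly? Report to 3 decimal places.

Let a = lb of product A, b = lb of product B (per acre).
K₂O: 0.15·a + 0·b = 143.59
P₂O₅: 0·a + 0.05·b = 143.52
Solving simultaneously: a = 957.2667, b = 2870.4.

957.267 lb product A, 2870.400 lb product B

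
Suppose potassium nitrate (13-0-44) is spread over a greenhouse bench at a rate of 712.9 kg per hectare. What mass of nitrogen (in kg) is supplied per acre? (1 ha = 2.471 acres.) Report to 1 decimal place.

nitrogen per hectare = 712.9 × 13% = 92.677 kg.
Convert to per acre: 92.677 × 0.404694 = 37.5059 kg.

37.5 kg N per acre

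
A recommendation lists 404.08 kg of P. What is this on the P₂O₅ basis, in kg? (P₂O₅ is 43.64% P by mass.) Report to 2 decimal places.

925.94 kg P₂O₅

P₂O₅ = 404.08 / 0.4364 = 925.9395 kg.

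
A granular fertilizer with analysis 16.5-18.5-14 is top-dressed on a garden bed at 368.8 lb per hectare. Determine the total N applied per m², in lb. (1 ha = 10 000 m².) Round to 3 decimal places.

0.006 lb N per sq m

nitrogen per hectare = 368.8 × 16.5% = 60.852 lb.
Convert to per m²: 60.852 × 0.0001 = 0.0060852 lb.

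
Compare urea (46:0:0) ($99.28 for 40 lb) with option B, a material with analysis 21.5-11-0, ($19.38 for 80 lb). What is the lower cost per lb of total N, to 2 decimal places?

$1.13 per lb N (option B)

urea: N per bag = 40 × 46% = 18.4 lb; cost = 99.28 / 18.4 = $5.3957/lb N.
option B: N per bag = 80 × 21.5% = 17.2 lb; cost = 19.38 / 17.2 = $1.1267/lb N.
option B is cheaper.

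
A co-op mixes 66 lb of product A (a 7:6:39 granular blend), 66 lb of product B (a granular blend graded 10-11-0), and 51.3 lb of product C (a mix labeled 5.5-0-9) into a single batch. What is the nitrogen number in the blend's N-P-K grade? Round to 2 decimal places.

Total mass = 66 + 66 + 51.3 = 183.3 lb.
N mass = 7%×66 + 10%×66 + 5.5%×51.3 = 14.0415 lb.
% N = 14.0415 / 183.3 = 7.66039%.

7.66% N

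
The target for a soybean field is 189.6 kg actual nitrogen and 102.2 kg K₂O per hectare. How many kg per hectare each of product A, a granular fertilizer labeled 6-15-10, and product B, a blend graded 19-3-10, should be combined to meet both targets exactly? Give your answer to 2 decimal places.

With a, b = kg per hectare of product A and product B:
N: 0.06·a + 0.19·b = 189.6
K₂O: 0.1·a + 0.1·b = 102.2
From row1: a = (189.6 − 0.19·b) / 0.06.
Into row2: 0.1·(189.6 − 0.19·b)/0.06 + 0.1·b = 102.2 → b = 986.769, a = 35.2308.

35.23 kg product A, 986.77 kg product B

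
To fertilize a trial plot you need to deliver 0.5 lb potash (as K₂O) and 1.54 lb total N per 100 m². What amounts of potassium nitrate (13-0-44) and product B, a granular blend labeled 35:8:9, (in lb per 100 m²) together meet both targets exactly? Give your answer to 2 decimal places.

0.26 lb potassium nitrate, 4.30 lb product B

With a, b = lb per 100 m² of potassium nitrate and product B:
K₂O: 0.44·a + 0.09·b = 0.5
N: 0.13·a + 0.35·b = 1.54
From row1: a = (0.5 − 0.09·b) / 0.44.
Into row2: 0.13·(0.5 − 0.09·b)/0.44 + 0.35·b = 1.54 → b = 4.30499, a = 0.255798.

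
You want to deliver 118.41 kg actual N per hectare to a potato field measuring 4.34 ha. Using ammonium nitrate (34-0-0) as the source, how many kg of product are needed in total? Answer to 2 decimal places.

1511.47 kg

Product per hectare = 118.41 / 34% = 348.265 kg.
Total product = 348.265 × 4.34 = 1511.469 kg.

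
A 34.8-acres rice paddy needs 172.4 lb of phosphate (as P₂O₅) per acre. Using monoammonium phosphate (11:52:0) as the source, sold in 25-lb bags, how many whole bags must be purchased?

Product per acre = 172.4 / 52% = 331.538 lb.
Total product = 331.538 × 34.8 = 11537.5 lb.
Bags = ⌈11537.5 / 25⌉ = 462.

462 bags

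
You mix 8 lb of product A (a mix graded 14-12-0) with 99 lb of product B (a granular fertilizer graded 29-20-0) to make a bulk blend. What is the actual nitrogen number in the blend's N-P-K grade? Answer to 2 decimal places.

Total mass = 8 + 99 = 107 lb.
N mass = 14%×8 + 29%×99 = 29.83 lb.
% N = 29.83 / 107 = 27.8785%.

27.88% N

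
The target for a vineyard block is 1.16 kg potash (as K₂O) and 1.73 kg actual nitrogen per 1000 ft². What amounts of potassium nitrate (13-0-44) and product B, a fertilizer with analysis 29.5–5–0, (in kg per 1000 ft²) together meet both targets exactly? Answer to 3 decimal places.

2.636 kg potassium nitrate, 4.703 kg product B

Per-1000 ft² balance (a = potassium nitrate, b = product B):
K₂O: 0.44·a + 0·b = 1.16
N: 0.13·a + 0.295·b = 1.73
From row1: a = (1.16 − 0·b) / 0.44.
Into row2: 0.13·(1.16 − 0·b)/0.44 + 0.295·b = 1.73 → b = 4.70262, a = 2.63636.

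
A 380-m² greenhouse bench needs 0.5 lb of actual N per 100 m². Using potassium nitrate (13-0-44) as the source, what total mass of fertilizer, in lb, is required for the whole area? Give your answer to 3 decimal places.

Product per 100 m² = 0.5 / 13% = 3.84615 lb.
Total product = 3.84615 × 380 / 100 = 14.6154 lb.

14.615 lb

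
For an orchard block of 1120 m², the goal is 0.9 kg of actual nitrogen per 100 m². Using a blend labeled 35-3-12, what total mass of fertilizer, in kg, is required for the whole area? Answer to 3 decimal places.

Product per 100 m² = 0.9 / 35% = 2.57143 kg.
Total product = 2.57143 × 1120 / 100 = 28.8 kg.

28.800 kg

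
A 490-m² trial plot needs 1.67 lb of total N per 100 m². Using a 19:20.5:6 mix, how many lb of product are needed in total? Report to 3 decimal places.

Product per 100 m² = 1.67 / 19% = 8.78947 lb.
Total product = 8.78947 × 490 / 100 = 43.0684 lb.

43.068 lb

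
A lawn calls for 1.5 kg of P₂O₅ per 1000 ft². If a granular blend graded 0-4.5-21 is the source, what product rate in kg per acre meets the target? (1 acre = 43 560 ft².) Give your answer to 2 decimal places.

1452.00 kg of product per acre

Product per 1000 ft² = 1.5 / 4.5% = 33.3333 kg.
Convert to per acre: 33.3333 × 43.56 = 1452 kg.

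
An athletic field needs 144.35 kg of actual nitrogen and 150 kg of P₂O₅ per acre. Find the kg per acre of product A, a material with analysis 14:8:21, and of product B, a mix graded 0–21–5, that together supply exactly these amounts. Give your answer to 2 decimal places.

1031.07 kg product A, 321.50 kg product B

Let a = kg of product A, b = kg of product B (per acre).
N: 0.14·a + 0·b = 144.35
P₂O₅: 0.08·a + 0.21·b = 150
Solving simultaneously: a = 1031.071, b = 321.497.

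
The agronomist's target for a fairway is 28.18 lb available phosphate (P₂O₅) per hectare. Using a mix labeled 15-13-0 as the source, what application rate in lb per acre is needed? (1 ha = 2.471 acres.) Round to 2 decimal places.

87.73 lb of product per acre

Product per hectare = 28.18 / 13% = 216.769 lb.
Convert to per acre: 216.769 × 0.404694 = 87.7253 lb.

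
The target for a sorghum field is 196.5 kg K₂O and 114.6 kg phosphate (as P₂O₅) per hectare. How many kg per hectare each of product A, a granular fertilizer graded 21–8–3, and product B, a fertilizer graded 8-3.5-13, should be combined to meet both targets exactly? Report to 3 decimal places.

857.807 kg product A, 1313.583 kg product B

With a, b = kg per hectare of product A and product B:
K₂O: 0.03·a + 0.13·b = 196.5
P₂O₅: 0.08·a + 0.035·b = 114.6
Eliminate a: (row1) − 0.03/0.08·(row2) → 0.116875·b = 153.525, so b = 1313.5829.
Back-substitute: a = (196.5 − 0.13·1313.5829) / 0.03 = 857.80749.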